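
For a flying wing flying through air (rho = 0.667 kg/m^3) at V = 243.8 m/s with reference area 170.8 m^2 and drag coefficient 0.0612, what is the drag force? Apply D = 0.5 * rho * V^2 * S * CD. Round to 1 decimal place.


Step 1: Dynamic pressure q = 0.5 * 0.667 * 243.8^2 = 19822.7197 Pa
Step 2: Drag D = q * S * CD = 19822.7197 * 170.8 * 0.0612
Step 3: D = 207206.1 N

207206.1


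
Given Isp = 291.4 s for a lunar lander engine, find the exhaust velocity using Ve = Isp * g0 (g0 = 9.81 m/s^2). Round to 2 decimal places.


Step 1: Ve = Isp * g0 = 291.4 * 9.81
Step 2: Ve = 2858.63 m/s

2858.63


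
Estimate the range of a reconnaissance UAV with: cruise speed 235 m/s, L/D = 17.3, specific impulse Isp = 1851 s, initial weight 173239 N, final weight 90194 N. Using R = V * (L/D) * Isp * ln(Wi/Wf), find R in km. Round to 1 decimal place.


Step 1: Coefficient = V * (L/D) * Isp = 235 * 17.3 * 1851 = 7525240.5 m
Step 2: Wi/Wf = 173239 / 90194 = 1.920738
Step 3: ln(1.920738) = 0.652709
Step 4: R = 7525240.5 * 0.652709 = 4911794.0 m = 4911.8 km

4911.8


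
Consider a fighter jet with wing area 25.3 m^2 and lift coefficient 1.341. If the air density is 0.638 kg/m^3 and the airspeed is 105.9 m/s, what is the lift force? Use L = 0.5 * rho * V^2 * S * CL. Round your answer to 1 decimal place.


Step 1: Calculate dynamic pressure q = 0.5 * 0.638 * 105.9^2 = 0.5 * 0.638 * 11214.81 = 3577.5244 Pa
Step 2: Multiply by wing area and lift coefficient: L = 3577.5244 * 25.3 * 1.341
Step 3: L = 90511.3671 * 1.341 = 121375.7 N

121375.7


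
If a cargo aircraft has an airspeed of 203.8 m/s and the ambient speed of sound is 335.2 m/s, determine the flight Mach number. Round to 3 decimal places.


Step 1: M = V / a = 203.8 / 335.2
Step 2: M = 0.608

0.608


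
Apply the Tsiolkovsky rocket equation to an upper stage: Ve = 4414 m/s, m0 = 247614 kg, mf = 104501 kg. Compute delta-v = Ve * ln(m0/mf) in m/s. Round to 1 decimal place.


Step 1: Mass ratio m0/mf = 247614 / 104501 = 2.369489
Step 2: ln(2.369489) = 0.862674
Step 3: delta-v = 4414 * 0.862674 = 3807.8 m/s

3807.8


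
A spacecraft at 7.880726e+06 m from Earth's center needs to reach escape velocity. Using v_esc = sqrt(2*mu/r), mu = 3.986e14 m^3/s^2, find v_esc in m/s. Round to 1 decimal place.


Step 1: 2*mu/r = 2 * 3.986e14 / 7.880726e+06 = 101158192.7858
Step 2: v_esc = sqrt(101158192.7858) = 10057.7 m/s

10057.7


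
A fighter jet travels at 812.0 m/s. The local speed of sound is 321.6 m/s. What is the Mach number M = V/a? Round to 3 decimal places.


Step 1: M = V / a = 812.0 / 321.6
Step 2: M = 2.525

2.525


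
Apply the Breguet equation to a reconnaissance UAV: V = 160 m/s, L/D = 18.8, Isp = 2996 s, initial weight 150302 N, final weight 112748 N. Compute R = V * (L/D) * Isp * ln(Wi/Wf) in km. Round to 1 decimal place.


Step 1: Coefficient = V * (L/D) * Isp = 160 * 18.8 * 2996 = 9011968.0 m
Step 2: Wi/Wf = 150302 / 112748 = 1.333079
Step 3: ln(1.333079) = 0.287491
Step 4: R = 9011968.0 * 0.287491 = 2590863.0 m = 2590.9 km

2590.9


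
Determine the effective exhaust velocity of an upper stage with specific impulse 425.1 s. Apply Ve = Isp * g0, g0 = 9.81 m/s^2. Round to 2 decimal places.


Step 1: Ve = Isp * g0 = 425.1 * 9.81
Step 2: Ve = 4170.23 m/s

4170.23


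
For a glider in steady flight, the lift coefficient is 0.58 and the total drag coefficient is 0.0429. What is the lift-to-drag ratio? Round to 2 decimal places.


Step 1: L/D = CL / CD = 0.58 / 0.0429
Step 2: L/D = 13.52

13.52


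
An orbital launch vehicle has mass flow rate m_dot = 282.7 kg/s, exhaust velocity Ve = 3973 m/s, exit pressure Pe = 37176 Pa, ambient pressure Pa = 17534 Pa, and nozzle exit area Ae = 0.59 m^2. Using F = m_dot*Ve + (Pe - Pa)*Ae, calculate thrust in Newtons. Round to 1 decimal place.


Step 1: Momentum thrust = m_dot * Ve = 282.7 * 3973 = 1123167.1 N
Step 2: Pressure thrust = (Pe - Pa) * Ae = (37176 - 17534) * 0.59 = 11588.78 N
Step 3: Total thrust F = 1123167.1 + 11588.78 = 1134755.9 N

1134755.9


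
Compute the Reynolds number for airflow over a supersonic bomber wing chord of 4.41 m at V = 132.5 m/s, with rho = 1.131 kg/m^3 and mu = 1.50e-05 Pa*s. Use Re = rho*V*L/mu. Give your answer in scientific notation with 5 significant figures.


Step 1: Numerator = rho * V * L = 1.131 * 132.5 * 4.41 = 660.871575
Step 2: Re = 660.871575 / 1.50e-05
Step 3: Re = 4.4058e+07

4.4058e+07


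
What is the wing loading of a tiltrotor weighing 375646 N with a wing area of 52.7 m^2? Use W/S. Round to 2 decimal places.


Step 1: Wing loading = W / S = 375646 / 52.7
Step 2: Wing loading = 7128.01 N/m^2

7128.01


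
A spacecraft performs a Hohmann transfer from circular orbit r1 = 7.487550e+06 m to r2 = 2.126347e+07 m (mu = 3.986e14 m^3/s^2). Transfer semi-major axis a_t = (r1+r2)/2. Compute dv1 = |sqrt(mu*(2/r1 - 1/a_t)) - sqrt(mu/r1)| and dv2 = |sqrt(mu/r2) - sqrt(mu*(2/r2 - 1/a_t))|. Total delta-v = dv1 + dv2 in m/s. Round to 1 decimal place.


Step 1: Transfer semi-major axis a_t = (7.487550e+06 + 2.126347e+07) / 2 = 1.437551e+07 m
Step 2: v1 (circular at r1) = sqrt(mu/r1) = 7296.23 m/s
Step 3: v_t1 = sqrt(mu*(2/r1 - 1/a_t)) = 8873.69 m/s
Step 4: dv1 = |8873.69 - 7296.23| = 1577.45 m/s
Step 5: v2 (circular at r2) = 4329.64 m/s, v_t2 = 3124.71 m/s
Step 6: dv2 = |4329.64 - 3124.71| = 1204.93 m/s
Step 7: Total delta-v = 1577.45 + 1204.93 = 2782.4 m/s

2782.4


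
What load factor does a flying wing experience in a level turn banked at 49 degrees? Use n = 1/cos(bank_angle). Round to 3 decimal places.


Step 1: Convert 49 degrees to radians = 0.855211
Step 2: cos(49 deg) = 0.656059
Step 3: n = 1 / 0.656059 = 1.524

1.524


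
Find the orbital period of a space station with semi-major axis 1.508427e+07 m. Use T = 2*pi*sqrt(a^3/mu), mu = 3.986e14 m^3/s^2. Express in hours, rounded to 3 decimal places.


Step 1: a^3 / mu = 3.432202e+21 / 3.986e14 = 8.610643e+06
Step 2: sqrt(8.610643e+06) = 2934.3898 s
Step 3: T = 2*pi * 2934.3898 = 18437.31 s
Step 4: T in hours = 18437.31 / 3600 = 5.121 hours

5.121


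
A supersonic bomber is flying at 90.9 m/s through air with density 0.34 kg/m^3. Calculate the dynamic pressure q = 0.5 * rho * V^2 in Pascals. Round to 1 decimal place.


Step 1: V^2 = 90.9^2 = 8262.81
Step 2: q = 0.5 * 0.34 * 8262.81
Step 3: q = 1404.7 Pa

1404.7


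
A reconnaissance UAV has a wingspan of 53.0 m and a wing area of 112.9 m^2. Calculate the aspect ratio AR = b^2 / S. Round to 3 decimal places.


Step 1: b^2 = 53.0^2 = 2809.0
Step 2: AR = 2809.0 / 112.9 = 24.880

24.880


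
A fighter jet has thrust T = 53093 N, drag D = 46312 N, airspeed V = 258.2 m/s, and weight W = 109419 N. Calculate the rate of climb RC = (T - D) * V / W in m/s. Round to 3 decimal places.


Step 1: Excess thrust = T - D = 53093 - 46312 = 6781 N
Step 2: Excess power = 6781 * 258.2 = 1750854.2 W
Step 3: RC = 1750854.2 / 109419 = 16.001 m/s

16.001


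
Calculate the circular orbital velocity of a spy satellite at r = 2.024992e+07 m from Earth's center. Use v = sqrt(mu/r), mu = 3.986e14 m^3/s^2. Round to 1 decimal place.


Step 1: mu / r = 3.986e14 / 2.024992e+07 = 19684028.3813
Step 2: v = sqrt(19684028.3813) = 4436.7 m/s

4436.7


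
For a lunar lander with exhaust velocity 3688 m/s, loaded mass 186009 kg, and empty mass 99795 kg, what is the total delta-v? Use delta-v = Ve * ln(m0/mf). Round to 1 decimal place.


Step 1: Mass ratio m0/mf = 186009 / 99795 = 1.863911
Step 2: ln(1.863911) = 0.622677
Step 3: delta-v = 3688 * 0.622677 = 2296.4 m/s

2296.4


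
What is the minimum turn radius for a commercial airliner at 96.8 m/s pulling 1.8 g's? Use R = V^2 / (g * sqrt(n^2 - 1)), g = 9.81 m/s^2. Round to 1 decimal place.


Step 1: V^2 = 96.8^2 = 9370.24
Step 2: n^2 - 1 = 1.8^2 - 1 = 2.24
Step 3: sqrt(2.24) = 1.496663
Step 4: R = 9370.24 / (9.81 * 1.496663) = 638.2 m

638.2


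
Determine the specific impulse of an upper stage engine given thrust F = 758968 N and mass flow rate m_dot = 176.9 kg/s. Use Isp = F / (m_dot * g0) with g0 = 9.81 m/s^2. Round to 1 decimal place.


Step 1: m_dot * g0 = 176.9 * 9.81 = 1735.39
Step 2: Isp = 758968 / 1735.39 = 437.3 s

437.3


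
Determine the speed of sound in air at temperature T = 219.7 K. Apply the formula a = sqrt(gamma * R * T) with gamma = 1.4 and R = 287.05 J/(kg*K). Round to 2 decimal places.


Step 1: gamma * R * T = 1.4 * 287.05 * 219.7 = 88290.839
Step 2: a = sqrt(88290.839) = 297.14 m/s

297.14


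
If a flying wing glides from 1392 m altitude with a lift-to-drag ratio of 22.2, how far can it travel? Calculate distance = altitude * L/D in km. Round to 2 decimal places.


Step 1: Glide distance = altitude * L/D = 1392 * 22.2 = 30902.4 m
Step 2: Convert to km: 30902.4 / 1000 = 30.90 km

30.90


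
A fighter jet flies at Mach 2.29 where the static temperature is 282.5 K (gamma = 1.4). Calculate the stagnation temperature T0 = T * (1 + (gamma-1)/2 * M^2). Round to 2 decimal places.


Step 1: (gamma-1)/2 = 0.2
Step 2: M^2 = 5.2441
Step 3: 1 + 0.2 * 5.2441 = 2.04882
Step 4: T0 = 282.5 * 2.04882 = 578.79 K

578.79


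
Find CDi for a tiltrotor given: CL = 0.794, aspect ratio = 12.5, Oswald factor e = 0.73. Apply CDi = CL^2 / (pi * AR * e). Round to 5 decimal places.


Step 1: CL^2 = 0.794^2 = 0.630436
Step 2: pi * AR * e = 3.14159 * 12.5 * 0.73 = 28.667033
Step 3: CDi = 0.630436 / 28.667033 = 0.02199

0.02199


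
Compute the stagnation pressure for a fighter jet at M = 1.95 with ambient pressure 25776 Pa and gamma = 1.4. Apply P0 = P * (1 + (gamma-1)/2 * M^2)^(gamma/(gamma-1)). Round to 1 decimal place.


Step 1: (gamma-1)/2 * M^2 = 0.2 * 3.8025 = 0.7605
Step 2: 1 + 0.7605 = 1.7605
Step 3: Exponent gamma/(gamma-1) = 3.5
Step 4: P0 = 25776 * 1.7605^3.5 = 186612.9 Pa

186612.9


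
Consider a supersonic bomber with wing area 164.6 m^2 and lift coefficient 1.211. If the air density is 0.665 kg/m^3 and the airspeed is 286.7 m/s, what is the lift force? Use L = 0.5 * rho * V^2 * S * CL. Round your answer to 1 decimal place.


Step 1: Calculate dynamic pressure q = 0.5 * 0.665 * 286.7^2 = 0.5 * 0.665 * 82196.89 = 27330.4659 Pa
Step 2: Multiply by wing area and lift coefficient: L = 27330.4659 * 164.6 * 1.211
Step 3: L = 4498594.6913 * 1.211 = 5447798.2 N

5447798.2


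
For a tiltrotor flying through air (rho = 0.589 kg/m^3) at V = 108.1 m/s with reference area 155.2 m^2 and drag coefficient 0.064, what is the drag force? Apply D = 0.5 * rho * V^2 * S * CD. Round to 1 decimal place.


Step 1: Dynamic pressure q = 0.5 * 0.589 * 108.1^2 = 3441.4121 Pa
Step 2: Drag D = q * S * CD = 3441.4121 * 155.2 * 0.064
Step 3: D = 34182.9 N

34182.9


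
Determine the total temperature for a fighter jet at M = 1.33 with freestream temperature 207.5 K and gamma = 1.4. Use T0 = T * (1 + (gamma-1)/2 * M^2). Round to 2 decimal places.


Step 1: (gamma-1)/2 = 0.2
Step 2: M^2 = 1.7689
Step 3: 1 + 0.2 * 1.7689 = 1.35378
Step 4: T0 = 207.5 * 1.35378 = 280.91 K

280.91


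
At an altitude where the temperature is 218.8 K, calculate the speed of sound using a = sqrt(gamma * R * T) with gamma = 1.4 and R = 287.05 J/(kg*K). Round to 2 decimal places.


Step 1: gamma * R * T = 1.4 * 287.05 * 218.8 = 87929.156
Step 2: a = sqrt(87929.156) = 296.53 m/s

296.53


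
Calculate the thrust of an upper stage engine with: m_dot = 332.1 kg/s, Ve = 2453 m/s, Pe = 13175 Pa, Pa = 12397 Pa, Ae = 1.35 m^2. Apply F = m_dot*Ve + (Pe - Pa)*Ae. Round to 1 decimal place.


Step 1: Momentum thrust = m_dot * Ve = 332.1 * 2453 = 814641.3 N
Step 2: Pressure thrust = (Pe - Pa) * Ae = (13175 - 12397) * 1.35 = 1050.30 N
Step 3: Total thrust F = 814641.3 + 1050.30 = 815691.6 N

815691.6


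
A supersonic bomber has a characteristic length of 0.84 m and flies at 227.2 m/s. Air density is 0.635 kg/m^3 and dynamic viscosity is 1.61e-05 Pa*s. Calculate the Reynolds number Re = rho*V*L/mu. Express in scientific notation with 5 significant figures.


Step 1: Numerator = rho * V * L = 0.635 * 227.2 * 0.84 = 121.18848
Step 2: Re = 121.18848 / 1.61e-05
Step 3: Re = 7.5272e+06

7.5272e+06


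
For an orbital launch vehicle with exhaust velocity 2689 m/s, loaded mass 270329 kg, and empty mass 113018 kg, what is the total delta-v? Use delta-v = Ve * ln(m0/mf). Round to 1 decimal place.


Step 1: Mass ratio m0/mf = 270329 / 113018 = 2.391911
Step 2: ln(2.391911) = 0.872093
Step 3: delta-v = 2689 * 0.872093 = 2345.1 m/s

2345.1


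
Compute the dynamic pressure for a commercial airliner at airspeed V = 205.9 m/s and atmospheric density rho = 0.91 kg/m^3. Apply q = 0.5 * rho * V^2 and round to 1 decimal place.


Step 1: V^2 = 205.9^2 = 42394.81
Step 2: q = 0.5 * 0.91 * 42394.81
Step 3: q = 19289.6 Pa

19289.6


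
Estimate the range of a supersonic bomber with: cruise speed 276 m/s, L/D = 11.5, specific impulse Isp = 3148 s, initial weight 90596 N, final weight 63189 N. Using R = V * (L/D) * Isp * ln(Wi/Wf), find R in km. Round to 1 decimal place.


Step 1: Coefficient = V * (L/D) * Isp = 276 * 11.5 * 3148 = 9991752.0 m
Step 2: Wi/Wf = 90596 / 63189 = 1.433731
Step 3: ln(1.433731) = 0.36028
Step 4: R = 9991752.0 * 0.36028 = 3599826.7 m = 3599.8 km

3599.8


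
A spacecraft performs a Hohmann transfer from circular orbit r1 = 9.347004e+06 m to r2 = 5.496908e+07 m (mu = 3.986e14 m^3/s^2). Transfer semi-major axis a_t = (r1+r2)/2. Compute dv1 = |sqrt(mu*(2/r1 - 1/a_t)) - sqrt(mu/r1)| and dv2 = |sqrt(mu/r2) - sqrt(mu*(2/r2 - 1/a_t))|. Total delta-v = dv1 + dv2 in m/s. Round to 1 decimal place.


Step 1: Transfer semi-major axis a_t = (9.347004e+06 + 5.496908e+07) / 2 = 3.215804e+07 m
Step 2: v1 (circular at r1) = sqrt(mu/r1) = 6530.29 m/s
Step 3: v_t1 = sqrt(mu*(2/r1 - 1/a_t)) = 8537.82 m/s
Step 4: dv1 = |8537.82 - 6530.29| = 2007.53 m/s
Step 5: v2 (circular at r2) = 2692.83 m/s, v_t2 = 1451.78 m/s
Step 6: dv2 = |2692.83 - 1451.78| = 1241.05 m/s
Step 7: Total delta-v = 2007.53 + 1241.05 = 3248.6 m/s

3248.6


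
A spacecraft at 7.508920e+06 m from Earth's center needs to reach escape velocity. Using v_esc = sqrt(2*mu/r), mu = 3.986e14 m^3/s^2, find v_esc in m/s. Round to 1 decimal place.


Step 1: 2*mu/r = 2 * 3.986e14 / 7.508920e+06 = 106167065.3037
Step 2: v_esc = sqrt(106167065.3037) = 10303.7 m/s

10303.7


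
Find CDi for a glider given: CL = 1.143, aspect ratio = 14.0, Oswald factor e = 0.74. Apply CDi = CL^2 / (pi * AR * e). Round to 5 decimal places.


Step 1: CL^2 = 1.143^2 = 1.306449
Step 2: pi * AR * e = 3.14159 * 14.0 * 0.74 = 32.5469
Step 3: CDi = 1.306449 / 32.5469 = 0.04014

0.04014


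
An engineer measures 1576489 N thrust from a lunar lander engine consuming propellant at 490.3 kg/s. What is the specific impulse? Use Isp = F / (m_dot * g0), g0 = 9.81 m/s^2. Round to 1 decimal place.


Step 1: m_dot * g0 = 490.3 * 9.81 = 4809.84
Step 2: Isp = 1576489 / 4809.84 = 327.8 s

327.8


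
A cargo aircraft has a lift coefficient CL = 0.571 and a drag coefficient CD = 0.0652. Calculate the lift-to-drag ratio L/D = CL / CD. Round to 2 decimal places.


Step 1: L/D = CL / CD = 0.571 / 0.0652
Step 2: L/D = 8.76

8.76


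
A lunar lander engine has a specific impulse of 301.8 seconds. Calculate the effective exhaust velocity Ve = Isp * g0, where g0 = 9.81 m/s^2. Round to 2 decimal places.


Step 1: Ve = Isp * g0 = 301.8 * 9.81
Step 2: Ve = 2960.66 m/s

2960.66


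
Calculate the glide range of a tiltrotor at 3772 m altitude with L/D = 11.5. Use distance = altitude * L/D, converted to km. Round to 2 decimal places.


Step 1: Glide distance = altitude * L/D = 3772 * 11.5 = 43378.0 m
Step 2: Convert to km: 43378.0 / 1000 = 43.38 km

43.38


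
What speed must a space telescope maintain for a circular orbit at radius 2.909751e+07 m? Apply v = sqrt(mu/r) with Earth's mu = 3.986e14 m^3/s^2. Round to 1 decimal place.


Step 1: mu / r = 3.986e14 / 2.909751e+07 = 13698766.6642
Step 2: v = sqrt(13698766.6642) = 3701.2 m/s

3701.2


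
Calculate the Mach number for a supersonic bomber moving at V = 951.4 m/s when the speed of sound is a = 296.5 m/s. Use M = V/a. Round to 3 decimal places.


Step 1: M = V / a = 951.4 / 296.5
Step 2: M = 3.209

3.209


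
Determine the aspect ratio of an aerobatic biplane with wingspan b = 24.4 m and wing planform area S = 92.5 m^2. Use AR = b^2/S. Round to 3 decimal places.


Step 1: b^2 = 24.4^2 = 595.36
Step 2: AR = 595.36 / 92.5 = 6.436

6.436


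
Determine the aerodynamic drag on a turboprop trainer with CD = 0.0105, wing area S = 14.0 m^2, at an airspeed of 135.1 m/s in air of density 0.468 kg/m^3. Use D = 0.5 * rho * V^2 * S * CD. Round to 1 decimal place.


Step 1: Dynamic pressure q = 0.5 * 0.468 * 135.1^2 = 4270.9703 Pa
Step 2: Drag D = q * S * CD = 4270.9703 * 14.0 * 0.0105
Step 3: D = 627.8 N

627.8


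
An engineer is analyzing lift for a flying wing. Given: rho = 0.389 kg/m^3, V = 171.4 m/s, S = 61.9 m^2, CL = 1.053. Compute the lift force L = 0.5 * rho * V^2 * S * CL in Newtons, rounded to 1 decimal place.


Step 1: Calculate dynamic pressure q = 0.5 * 0.389 * 171.4^2 = 0.5 * 0.389 * 29377.96 = 5714.0132 Pa
Step 2: Multiply by wing area and lift coefficient: L = 5714.0132 * 61.9 * 1.053
Step 3: L = 353697.4183 * 1.053 = 372443.4 N

372443.4


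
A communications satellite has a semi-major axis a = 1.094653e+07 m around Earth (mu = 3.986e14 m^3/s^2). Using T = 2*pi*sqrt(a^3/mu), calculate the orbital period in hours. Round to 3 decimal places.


Step 1: a^3 / mu = 1.311685e+21 / 3.986e14 = 3.290729e+06
Step 2: sqrt(3.290729e+06) = 1814.0367 s
Step 3: T = 2*pi * 1814.0367 = 11397.93 s
Step 4: T in hours = 11397.93 / 3600 = 3.166 hours

3.166


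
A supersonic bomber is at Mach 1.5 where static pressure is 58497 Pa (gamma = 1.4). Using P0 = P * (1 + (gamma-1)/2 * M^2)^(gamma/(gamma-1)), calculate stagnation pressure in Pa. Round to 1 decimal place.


Step 1: (gamma-1)/2 * M^2 = 0.2 * 2.25 = 0.45
Step 2: 1 + 0.45 = 1.45
Step 3: Exponent gamma/(gamma-1) = 3.5
Step 4: P0 = 58497 * 1.45^3.5 = 214744.3 Pa

214744.3


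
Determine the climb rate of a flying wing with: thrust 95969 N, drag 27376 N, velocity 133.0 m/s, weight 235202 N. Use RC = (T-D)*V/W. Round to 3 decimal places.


Step 1: Excess thrust = T - D = 95969 - 27376 = 68593 N
Step 2: Excess power = 68593 * 133.0 = 9122869.0 W
Step 3: RC = 9122869.0 / 235202 = 38.787 m/s

38.787


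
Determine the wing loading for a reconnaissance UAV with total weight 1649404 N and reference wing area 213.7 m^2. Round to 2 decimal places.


Step 1: Wing loading = W / S = 1649404 / 213.7
Step 2: Wing loading = 7718.32 N/m^2

7718.32


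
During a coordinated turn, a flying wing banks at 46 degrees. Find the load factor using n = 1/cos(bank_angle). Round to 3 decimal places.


Step 1: Convert 46 degrees to radians = 0.802851
Step 2: cos(46 deg) = 0.694658
Step 3: n = 1 / 0.694658 = 1.440

1.440


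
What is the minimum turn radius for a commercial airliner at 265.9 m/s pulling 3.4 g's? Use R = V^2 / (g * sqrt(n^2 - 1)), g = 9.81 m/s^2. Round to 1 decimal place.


Step 1: V^2 = 265.9^2 = 70702.81
Step 2: n^2 - 1 = 3.4^2 - 1 = 10.56
Step 3: sqrt(10.56) = 3.249615
Step 4: R = 70702.81 / (9.81 * 3.249615) = 2217.9 m

2217.9


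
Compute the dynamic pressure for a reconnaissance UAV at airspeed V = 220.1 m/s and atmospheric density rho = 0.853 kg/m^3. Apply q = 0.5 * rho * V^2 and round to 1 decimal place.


Step 1: V^2 = 220.1^2 = 48444.01
Step 2: q = 0.5 * 0.853 * 48444.01
Step 3: q = 20661.4 Pa

20661.4


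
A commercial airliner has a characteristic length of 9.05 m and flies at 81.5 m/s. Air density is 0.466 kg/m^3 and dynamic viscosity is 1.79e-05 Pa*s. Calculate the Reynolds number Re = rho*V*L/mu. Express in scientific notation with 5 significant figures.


Step 1: Numerator = rho * V * L = 0.466 * 81.5 * 9.05 = 343.70995
Step 2: Re = 343.70995 / 1.79e-05
Step 3: Re = 1.9202e+07

1.9202e+07


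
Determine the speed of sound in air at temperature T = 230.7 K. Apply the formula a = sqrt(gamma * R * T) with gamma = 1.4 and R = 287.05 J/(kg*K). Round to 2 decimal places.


Step 1: gamma * R * T = 1.4 * 287.05 * 230.7 = 92711.409
Step 2: a = sqrt(92711.409) = 304.49 m/s

304.49


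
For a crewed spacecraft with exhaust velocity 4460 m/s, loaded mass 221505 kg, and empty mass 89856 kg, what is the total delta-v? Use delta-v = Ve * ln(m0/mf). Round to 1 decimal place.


Step 1: Mass ratio m0/mf = 221505 / 89856 = 2.465111
Step 2: ln(2.465111) = 0.902237
Step 3: delta-v = 4460 * 0.902237 = 4024.0 m/s

4024.0


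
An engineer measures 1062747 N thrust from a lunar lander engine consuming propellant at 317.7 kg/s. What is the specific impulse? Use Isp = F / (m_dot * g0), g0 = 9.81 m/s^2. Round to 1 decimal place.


Step 1: m_dot * g0 = 317.7 * 9.81 = 3116.64
Step 2: Isp = 1062747 / 3116.64 = 341.0 s

341.0


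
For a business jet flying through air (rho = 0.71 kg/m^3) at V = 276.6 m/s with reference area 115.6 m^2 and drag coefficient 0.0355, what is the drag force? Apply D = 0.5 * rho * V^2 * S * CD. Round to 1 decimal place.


Step 1: Dynamic pressure q = 0.5 * 0.71 * 276.6^2 = 27160.1838 Pa
Step 2: Drag D = q * S * CD = 27160.1838 * 115.6 * 0.0355
Step 3: D = 111460.0 N

111460.0


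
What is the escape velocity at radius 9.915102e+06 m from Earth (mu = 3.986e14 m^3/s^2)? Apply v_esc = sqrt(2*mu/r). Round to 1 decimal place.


Step 1: 2*mu/r = 2 * 3.986e14 / 9.915102e+06 = 80402602.0105
Step 2: v_esc = sqrt(80402602.0105) = 8966.7 m/s

8966.7


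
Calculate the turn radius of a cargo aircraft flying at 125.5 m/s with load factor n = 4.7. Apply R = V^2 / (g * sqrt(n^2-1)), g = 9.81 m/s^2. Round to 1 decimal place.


Step 1: V^2 = 125.5^2 = 15750.25
Step 2: n^2 - 1 = 4.7^2 - 1 = 21.09
Step 3: sqrt(21.09) = 4.592385
Step 4: R = 15750.25 / (9.81 * 4.592385) = 349.6 m

349.6


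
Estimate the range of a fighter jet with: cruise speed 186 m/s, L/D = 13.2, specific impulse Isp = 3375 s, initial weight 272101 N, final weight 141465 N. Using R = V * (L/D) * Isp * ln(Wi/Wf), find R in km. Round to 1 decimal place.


Step 1: Coefficient = V * (L/D) * Isp = 186 * 13.2 * 3375 = 8286300.0 m
Step 2: Wi/Wf = 272101 / 141465 = 1.923451
Step 3: ln(1.923451) = 0.654121
Step 4: R = 8286300.0 * 0.654121 = 5420242.7 m = 5420.2 km

5420.2


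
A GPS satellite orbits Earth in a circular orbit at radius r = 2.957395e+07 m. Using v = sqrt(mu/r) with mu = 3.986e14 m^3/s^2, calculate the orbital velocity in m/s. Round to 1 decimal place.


Step 1: mu / r = 3.986e14 / 2.957395e+07 = 13478077.8354
Step 2: v = sqrt(13478077.8354) = 3671.3 m/s

3671.3


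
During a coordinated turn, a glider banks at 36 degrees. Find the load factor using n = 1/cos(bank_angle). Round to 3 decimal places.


Step 1: Convert 36 degrees to radians = 0.628319
Step 2: cos(36 deg) = 0.809017
Step 3: n = 1 / 0.809017 = 1.236

1.236


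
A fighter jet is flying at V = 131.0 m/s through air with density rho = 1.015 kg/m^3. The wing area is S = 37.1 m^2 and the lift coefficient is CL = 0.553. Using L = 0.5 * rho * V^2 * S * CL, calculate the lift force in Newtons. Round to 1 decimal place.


Step 1: Calculate dynamic pressure q = 0.5 * 1.015 * 131.0^2 = 0.5 * 1.015 * 17161.0 = 8709.2075 Pa
Step 2: Multiply by wing area and lift coefficient: L = 8709.2075 * 37.1 * 0.553
Step 3: L = 323111.5982 * 0.553 = 178680.7 N

178680.7


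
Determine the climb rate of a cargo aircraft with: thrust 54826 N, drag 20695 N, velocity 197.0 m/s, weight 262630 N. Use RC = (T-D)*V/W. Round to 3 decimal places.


Step 1: Excess thrust = T - D = 54826 - 20695 = 34131 N
Step 2: Excess power = 34131 * 197.0 = 6723807.0 W
Step 3: RC = 6723807.0 / 262630 = 25.602 m/s

25.602


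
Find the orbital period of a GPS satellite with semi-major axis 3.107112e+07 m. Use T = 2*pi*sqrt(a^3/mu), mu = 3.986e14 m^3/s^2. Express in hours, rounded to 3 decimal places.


Step 1: a^3 / mu = 2.999651e+22 / 3.986e14 = 7.525467e+07
Step 2: sqrt(7.525467e+07) = 8674.9447 s
Step 3: T = 2*pi * 8674.9447 = 54506.29 s
Step 4: T in hours = 54506.29 / 3600 = 15.141 hours

15.141


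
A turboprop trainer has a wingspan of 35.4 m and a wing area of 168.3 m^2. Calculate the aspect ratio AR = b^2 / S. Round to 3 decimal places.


Step 1: b^2 = 35.4^2 = 1253.16
Step 2: AR = 1253.16 / 168.3 = 7.446

7.446


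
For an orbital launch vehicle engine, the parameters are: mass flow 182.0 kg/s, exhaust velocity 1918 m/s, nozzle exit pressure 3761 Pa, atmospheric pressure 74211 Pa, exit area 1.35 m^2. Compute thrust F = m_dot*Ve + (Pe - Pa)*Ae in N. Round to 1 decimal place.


Step 1: Momentum thrust = m_dot * Ve = 182.0 * 1918 = 349076.0 N
Step 2: Pressure thrust = (Pe - Pa) * Ae = (3761 - 74211) * 1.35 = -95107.50 N
Step 3: Total thrust F = 349076.0 + -95107.50 = 253968.5 N

253968.5


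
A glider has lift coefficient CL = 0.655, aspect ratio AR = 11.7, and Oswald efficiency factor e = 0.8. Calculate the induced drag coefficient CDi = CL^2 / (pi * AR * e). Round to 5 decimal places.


Step 1: CL^2 = 0.655^2 = 0.429025
Step 2: pi * AR * e = 3.14159 * 11.7 * 0.8 = 29.405307
Step 3: CDi = 0.429025 / 29.405307 = 0.01459

0.01459


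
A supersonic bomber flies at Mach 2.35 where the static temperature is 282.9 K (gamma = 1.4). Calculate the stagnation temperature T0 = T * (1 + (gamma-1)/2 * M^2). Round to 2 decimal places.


Step 1: (gamma-1)/2 = 0.2
Step 2: M^2 = 5.5225
Step 3: 1 + 0.2 * 5.5225 = 2.1045
Step 4: T0 = 282.9 * 2.1045 = 595.36 K

595.36


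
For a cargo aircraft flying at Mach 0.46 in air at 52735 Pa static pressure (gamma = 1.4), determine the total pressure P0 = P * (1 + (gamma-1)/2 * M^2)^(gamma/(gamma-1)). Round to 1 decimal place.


Step 1: (gamma-1)/2 * M^2 = 0.2 * 0.2116 = 0.04232
Step 2: 1 + 0.04232 = 1.04232
Step 3: Exponent gamma/(gamma-1) = 3.5
Step 4: P0 = 52735 * 1.04232^3.5 = 60968.1 Pa

60968.1


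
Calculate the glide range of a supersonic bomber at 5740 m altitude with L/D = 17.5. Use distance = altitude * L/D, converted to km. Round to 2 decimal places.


Step 1: Glide distance = altitude * L/D = 5740 * 17.5 = 100450.0 m
Step 2: Convert to km: 100450.0 / 1000 = 100.45 km

100.45


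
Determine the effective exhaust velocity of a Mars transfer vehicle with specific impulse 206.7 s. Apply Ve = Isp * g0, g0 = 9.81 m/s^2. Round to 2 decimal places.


Step 1: Ve = Isp * g0 = 206.7 * 9.81
Step 2: Ve = 2027.73 m/s

2027.73


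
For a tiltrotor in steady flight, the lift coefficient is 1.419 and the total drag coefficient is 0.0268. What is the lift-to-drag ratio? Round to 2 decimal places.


Step 1: L/D = CL / CD = 1.419 / 0.0268
Step 2: L/D = 52.95

52.95


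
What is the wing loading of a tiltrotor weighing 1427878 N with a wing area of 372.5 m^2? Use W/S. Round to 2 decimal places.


Step 1: Wing loading = W / S = 1427878 / 372.5
Step 2: Wing loading = 3833.23 N/m^2

3833.23


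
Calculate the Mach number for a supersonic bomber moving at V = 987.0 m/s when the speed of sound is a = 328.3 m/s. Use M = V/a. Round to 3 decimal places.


Step 1: M = V / a = 987.0 / 328.3
Step 2: M = 3.006

3.006


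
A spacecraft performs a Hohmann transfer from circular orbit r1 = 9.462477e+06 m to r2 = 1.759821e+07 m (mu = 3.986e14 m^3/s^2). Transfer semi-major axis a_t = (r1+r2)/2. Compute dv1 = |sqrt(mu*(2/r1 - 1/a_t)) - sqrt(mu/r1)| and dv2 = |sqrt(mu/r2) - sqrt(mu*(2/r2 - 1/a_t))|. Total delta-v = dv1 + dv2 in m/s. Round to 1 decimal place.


Step 1: Transfer semi-major axis a_t = (9.462477e+06 + 1.759821e+07) / 2 = 1.353034e+07 m
Step 2: v1 (circular at r1) = sqrt(mu/r1) = 6490.32 m/s
Step 3: v_t1 = sqrt(mu*(2/r1 - 1/a_t)) = 7401.95 m/s
Step 4: dv1 = |7401.95 - 6490.32| = 911.63 m/s
Step 5: v2 (circular at r2) = 4759.2 m/s, v_t2 = 3979.99 m/s
Step 6: dv2 = |4759.2 - 3979.99| = 779.21 m/s
Step 7: Total delta-v = 911.63 + 779.21 = 1690.8 m/s

1690.8


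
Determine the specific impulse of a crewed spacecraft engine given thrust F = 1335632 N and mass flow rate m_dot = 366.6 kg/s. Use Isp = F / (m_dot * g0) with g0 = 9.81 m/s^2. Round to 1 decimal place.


Step 1: m_dot * g0 = 366.6 * 9.81 = 3596.35
Step 2: Isp = 1335632 / 3596.35 = 371.4 s

371.4


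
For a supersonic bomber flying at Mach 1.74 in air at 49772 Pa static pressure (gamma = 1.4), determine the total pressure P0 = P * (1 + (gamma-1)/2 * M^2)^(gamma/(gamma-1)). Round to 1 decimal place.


Step 1: (gamma-1)/2 * M^2 = 0.2 * 3.0276 = 0.60552
Step 2: 1 + 0.60552 = 1.60552
Step 3: Exponent gamma/(gamma-1) = 3.5
Step 4: P0 = 49772 * 1.60552^3.5 = 260999.8 Pa

260999.8


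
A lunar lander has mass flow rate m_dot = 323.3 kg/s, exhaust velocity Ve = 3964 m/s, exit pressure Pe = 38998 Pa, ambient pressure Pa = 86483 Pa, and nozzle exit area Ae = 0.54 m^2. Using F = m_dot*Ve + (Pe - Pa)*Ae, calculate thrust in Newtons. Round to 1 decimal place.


Step 1: Momentum thrust = m_dot * Ve = 323.3 * 3964 = 1281561.2 N
Step 2: Pressure thrust = (Pe - Pa) * Ae = (38998 - 86483) * 0.54 = -25641.90 N
Step 3: Total thrust F = 1281561.2 + -25641.90 = 1255919.3 N

1255919.3


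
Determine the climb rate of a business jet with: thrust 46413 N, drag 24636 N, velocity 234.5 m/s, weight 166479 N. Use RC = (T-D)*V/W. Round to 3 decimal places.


Step 1: Excess thrust = T - D = 46413 - 24636 = 21777 N
Step 2: Excess power = 21777 * 234.5 = 5106706.5 W
Step 3: RC = 5106706.5 / 166479 = 30.675 m/s

30.675


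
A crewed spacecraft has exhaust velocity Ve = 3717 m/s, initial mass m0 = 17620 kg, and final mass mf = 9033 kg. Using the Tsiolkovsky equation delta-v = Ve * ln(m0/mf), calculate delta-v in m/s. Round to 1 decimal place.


Step 1: Mass ratio m0/mf = 17620 / 9033 = 1.950625
Step 2: ln(1.950625) = 0.66815
Step 3: delta-v = 3717 * 0.66815 = 2483.5 m/s

2483.5


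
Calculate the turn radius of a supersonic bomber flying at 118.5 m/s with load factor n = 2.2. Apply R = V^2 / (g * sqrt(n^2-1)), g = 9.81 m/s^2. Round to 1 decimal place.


Step 1: V^2 = 118.5^2 = 14042.25
Step 2: n^2 - 1 = 2.2^2 - 1 = 3.84
Step 3: sqrt(3.84) = 1.959592
Step 4: R = 14042.25 / (9.81 * 1.959592) = 730.5 m

730.5


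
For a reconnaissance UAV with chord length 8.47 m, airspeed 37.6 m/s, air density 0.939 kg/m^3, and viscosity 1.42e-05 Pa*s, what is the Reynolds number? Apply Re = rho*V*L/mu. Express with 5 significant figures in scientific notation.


Step 1: Numerator = rho * V * L = 0.939 * 37.6 * 8.47 = 299.045208
Step 2: Re = 299.045208 / 1.42e-05
Step 3: Re = 2.1060e+07

2.1060e+07


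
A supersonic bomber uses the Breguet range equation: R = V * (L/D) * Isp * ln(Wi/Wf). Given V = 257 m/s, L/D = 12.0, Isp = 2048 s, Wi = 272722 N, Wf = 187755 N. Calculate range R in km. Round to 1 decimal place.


Step 1: Coefficient = V * (L/D) * Isp = 257 * 12.0 * 2048 = 6316032.0 m
Step 2: Wi/Wf = 272722 / 187755 = 1.452542
Step 3: ln(1.452542) = 0.373315
Step 4: R = 6316032.0 * 0.373315 = 2357869.7 m = 2357.9 km

2357.9


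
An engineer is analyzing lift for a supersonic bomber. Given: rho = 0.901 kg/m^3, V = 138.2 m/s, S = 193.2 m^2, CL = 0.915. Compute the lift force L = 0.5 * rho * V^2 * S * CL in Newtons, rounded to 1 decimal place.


Step 1: Calculate dynamic pressure q = 0.5 * 0.901 * 138.2^2 = 0.5 * 0.901 * 19099.24 = 8604.2076 Pa
Step 2: Multiply by wing area and lift coefficient: L = 8604.2076 * 193.2 * 0.915
Step 3: L = 1662332.9122 * 0.915 = 1521034.6 N

1521034.6


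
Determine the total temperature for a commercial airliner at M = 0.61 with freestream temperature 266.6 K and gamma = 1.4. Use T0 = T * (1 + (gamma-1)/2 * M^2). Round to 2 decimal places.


Step 1: (gamma-1)/2 = 0.2
Step 2: M^2 = 0.3721
Step 3: 1 + 0.2 * 0.3721 = 1.07442
Step 4: T0 = 266.6 * 1.07442 = 286.44 K

286.44


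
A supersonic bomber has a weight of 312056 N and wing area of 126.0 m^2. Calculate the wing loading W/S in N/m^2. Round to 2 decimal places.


Step 1: Wing loading = W / S = 312056 / 126.0
Step 2: Wing loading = 2476.63 N/m^2

2476.63


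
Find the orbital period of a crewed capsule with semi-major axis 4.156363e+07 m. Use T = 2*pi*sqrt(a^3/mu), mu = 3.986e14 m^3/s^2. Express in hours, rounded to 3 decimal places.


Step 1: a^3 / mu = 7.180264e+22 / 3.986e14 = 1.801371e+08
Step 2: sqrt(1.801371e+08) = 13421.5155 s
Step 3: T = 2*pi * 13421.5155 = 84329.87 s
Step 4: T in hours = 84329.87 / 3600 = 23.425 hours

23.425


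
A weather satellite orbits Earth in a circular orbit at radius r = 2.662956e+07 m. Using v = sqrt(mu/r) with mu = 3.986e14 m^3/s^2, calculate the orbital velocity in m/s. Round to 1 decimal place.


Step 1: mu / r = 3.986e14 / 2.662956e+07 = 14968328.429
Step 2: v = sqrt(14968328.429) = 3868.9 m/s

3868.9


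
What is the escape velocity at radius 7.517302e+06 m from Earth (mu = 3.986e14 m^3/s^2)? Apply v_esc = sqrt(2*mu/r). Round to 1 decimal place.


Step 1: 2*mu/r = 2 * 3.986e14 / 7.517302e+06 = 106048686.0844
Step 2: v_esc = sqrt(106048686.0844) = 10298.0 m/s

10298.0


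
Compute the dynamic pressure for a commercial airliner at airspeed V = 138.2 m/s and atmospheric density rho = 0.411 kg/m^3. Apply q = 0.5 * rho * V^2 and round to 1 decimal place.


Step 1: V^2 = 138.2^2 = 19099.24
Step 2: q = 0.5 * 0.411 * 19099.24
Step 3: q = 3924.9 Pa

3924.9


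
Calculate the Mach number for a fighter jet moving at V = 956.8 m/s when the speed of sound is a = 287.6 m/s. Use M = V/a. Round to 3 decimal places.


Step 1: M = V / a = 956.8 / 287.6
Step 2: M = 3.327

3.327


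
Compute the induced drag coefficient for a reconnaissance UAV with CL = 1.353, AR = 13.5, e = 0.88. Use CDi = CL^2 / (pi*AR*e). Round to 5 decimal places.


Step 1: CL^2 = 1.353^2 = 1.830609
Step 2: pi * AR * e = 3.14159 * 13.5 * 0.88 = 37.322121
Step 3: CDi = 1.830609 / 37.322121 = 0.04905

0.04905


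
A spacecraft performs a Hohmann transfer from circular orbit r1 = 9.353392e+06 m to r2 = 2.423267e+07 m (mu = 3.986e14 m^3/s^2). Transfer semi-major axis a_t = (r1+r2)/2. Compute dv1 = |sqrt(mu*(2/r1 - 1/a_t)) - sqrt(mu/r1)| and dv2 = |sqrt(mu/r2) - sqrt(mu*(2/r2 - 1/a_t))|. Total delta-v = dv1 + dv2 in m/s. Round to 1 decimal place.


Step 1: Transfer semi-major axis a_t = (9.353392e+06 + 2.423267e+07) / 2 = 1.679303e+07 m
Step 2: v1 (circular at r1) = sqrt(mu/r1) = 6528.06 m/s
Step 3: v_t1 = sqrt(mu*(2/r1 - 1/a_t)) = 7841.88 m/s
Step 4: dv1 = |7841.88 - 6528.06| = 1313.82 m/s
Step 5: v2 (circular at r2) = 4055.72 m/s, v_t2 = 3026.83 m/s
Step 6: dv2 = |4055.72 - 3026.83| = 1028.89 m/s
Step 7: Total delta-v = 1313.82 + 1028.89 = 2342.7 m/s

2342.7


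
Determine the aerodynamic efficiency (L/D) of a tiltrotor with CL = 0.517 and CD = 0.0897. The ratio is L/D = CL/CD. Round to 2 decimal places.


Step 1: L/D = CL / CD = 0.517 / 0.0897
Step 2: L/D = 5.76

5.76


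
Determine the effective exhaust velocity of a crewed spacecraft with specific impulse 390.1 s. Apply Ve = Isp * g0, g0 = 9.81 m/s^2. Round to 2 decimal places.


Step 1: Ve = Isp * g0 = 390.1 * 9.81
Step 2: Ve = 3826.88 m/s

3826.88


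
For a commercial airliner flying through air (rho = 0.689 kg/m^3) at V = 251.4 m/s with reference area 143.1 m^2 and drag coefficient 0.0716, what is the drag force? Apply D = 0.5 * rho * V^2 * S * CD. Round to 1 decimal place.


Step 1: Dynamic pressure q = 0.5 * 0.689 * 251.4^2 = 21773.0752 Pa
Step 2: Drag D = q * S * CD = 21773.0752 * 143.1 * 0.0716
Step 3: D = 223086.1 N

223086.1


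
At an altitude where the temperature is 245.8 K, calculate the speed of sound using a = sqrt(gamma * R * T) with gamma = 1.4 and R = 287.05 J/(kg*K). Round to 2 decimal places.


Step 1: gamma * R * T = 1.4 * 287.05 * 245.8 = 98779.646
Step 2: a = sqrt(98779.646) = 314.29 m/s

314.29


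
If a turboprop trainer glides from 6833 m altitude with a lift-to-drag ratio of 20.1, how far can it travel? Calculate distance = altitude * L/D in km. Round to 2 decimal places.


Step 1: Glide distance = altitude * L/D = 6833 * 20.1 = 137343.3 m
Step 2: Convert to km: 137343.3 / 1000 = 137.34 km

137.34


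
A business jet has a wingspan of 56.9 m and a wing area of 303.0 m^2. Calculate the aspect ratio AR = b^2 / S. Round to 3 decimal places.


Step 1: b^2 = 56.9^2 = 3237.61
Step 2: AR = 3237.61 / 303.0 = 10.685

10.685


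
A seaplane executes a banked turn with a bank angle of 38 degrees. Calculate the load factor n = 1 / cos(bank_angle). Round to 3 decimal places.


Step 1: Convert 38 degrees to radians = 0.663225
Step 2: cos(38 deg) = 0.788011
Step 3: n = 1 / 0.788011 = 1.269

1.269


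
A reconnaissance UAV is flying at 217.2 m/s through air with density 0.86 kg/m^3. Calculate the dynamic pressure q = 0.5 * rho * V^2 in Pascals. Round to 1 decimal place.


Step 1: V^2 = 217.2^2 = 47175.84
Step 2: q = 0.5 * 0.86 * 47175.84
Step 3: q = 20285.6 Pa

20285.6


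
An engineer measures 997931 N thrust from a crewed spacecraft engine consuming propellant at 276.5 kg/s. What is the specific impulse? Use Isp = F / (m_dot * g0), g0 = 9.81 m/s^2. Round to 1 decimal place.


Step 1: m_dot * g0 = 276.5 * 9.81 = 2712.47
Step 2: Isp = 997931 / 2712.47 = 367.9 s

367.9


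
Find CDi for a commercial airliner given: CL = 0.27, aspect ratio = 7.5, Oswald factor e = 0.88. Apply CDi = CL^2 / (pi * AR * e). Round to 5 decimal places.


Step 1: CL^2 = 0.27^2 = 0.0729
Step 2: pi * AR * e = 3.14159 * 7.5 * 0.88 = 20.734512
Step 3: CDi = 0.0729 / 20.734512 = 0.00352

0.00352


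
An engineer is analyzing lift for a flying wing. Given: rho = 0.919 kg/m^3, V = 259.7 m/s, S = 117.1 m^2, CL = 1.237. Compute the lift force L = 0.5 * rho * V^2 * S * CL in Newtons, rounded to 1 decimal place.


Step 1: Calculate dynamic pressure q = 0.5 * 0.919 * 259.7^2 = 0.5 * 0.919 * 67444.09 = 30990.5594 Pa
Step 2: Multiply by wing area and lift coefficient: L = 30990.5594 * 117.1 * 1.237
Step 3: L = 3628994.5005 * 1.237 = 4489066.2 N

4489066.2


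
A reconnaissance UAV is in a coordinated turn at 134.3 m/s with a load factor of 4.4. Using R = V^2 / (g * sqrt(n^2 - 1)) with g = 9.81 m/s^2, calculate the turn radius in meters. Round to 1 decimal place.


Step 1: V^2 = 134.3^2 = 18036.49
Step 2: n^2 - 1 = 4.4^2 - 1 = 18.36
Step 3: sqrt(18.36) = 4.284857
Step 4: R = 18036.49 / (9.81 * 4.284857) = 429.1 m

429.1


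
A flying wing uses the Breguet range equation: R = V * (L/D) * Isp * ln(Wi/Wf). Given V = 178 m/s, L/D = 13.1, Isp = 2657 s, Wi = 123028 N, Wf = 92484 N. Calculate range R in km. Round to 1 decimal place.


Step 1: Coefficient = V * (L/D) * Isp = 178 * 13.1 * 2657 = 6195592.6 m
Step 2: Wi/Wf = 123028 / 92484 = 1.330263
Step 3: ln(1.330263) = 0.285376
Step 4: R = 6195592.6 * 0.285376 = 1768075.4 m = 1768.1 km

1768.1


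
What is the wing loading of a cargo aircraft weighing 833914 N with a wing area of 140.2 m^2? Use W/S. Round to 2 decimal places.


Step 1: Wing loading = W / S = 833914 / 140.2
Step 2: Wing loading = 5948.03 N/m^2

5948.03


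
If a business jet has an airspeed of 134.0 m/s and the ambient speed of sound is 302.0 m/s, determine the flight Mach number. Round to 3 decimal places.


Step 1: M = V / a = 134.0 / 302.0
Step 2: M = 0.444

0.444


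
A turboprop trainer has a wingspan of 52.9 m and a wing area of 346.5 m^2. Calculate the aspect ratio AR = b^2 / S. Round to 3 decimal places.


Step 1: b^2 = 52.9^2 = 2798.41
Step 2: AR = 2798.41 / 346.5 = 8.076

8.076


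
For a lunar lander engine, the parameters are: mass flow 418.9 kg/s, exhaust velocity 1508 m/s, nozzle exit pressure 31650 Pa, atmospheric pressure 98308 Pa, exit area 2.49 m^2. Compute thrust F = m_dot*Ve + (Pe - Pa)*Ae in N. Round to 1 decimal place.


Step 1: Momentum thrust = m_dot * Ve = 418.9 * 1508 = 631701.2 N
Step 2: Pressure thrust = (Pe - Pa) * Ae = (31650 - 98308) * 2.49 = -165978.42 N
Step 3: Total thrust F = 631701.2 + -165978.42 = 465722.8 N

465722.8


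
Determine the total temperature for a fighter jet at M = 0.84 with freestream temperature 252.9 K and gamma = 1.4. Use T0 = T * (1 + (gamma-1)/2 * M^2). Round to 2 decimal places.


Step 1: (gamma-1)/2 = 0.2
Step 2: M^2 = 0.7056
Step 3: 1 + 0.2 * 0.7056 = 1.14112
Step 4: T0 = 252.9 * 1.14112 = 288.59 K

288.59
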